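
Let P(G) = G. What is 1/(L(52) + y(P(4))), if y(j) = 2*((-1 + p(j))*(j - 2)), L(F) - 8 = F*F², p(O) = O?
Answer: 1/140628 ≈ 7.1110e-6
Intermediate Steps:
L(F) = 8 + F³ (L(F) = 8 + F*F² = 8 + F³)
y(j) = 2*(-1 + j)*(-2 + j) (y(j) = 2*((-1 + j)*(j - 2)) = 2*((-1 + j)*(-2 + j)) = 2*(-1 + j)*(-2 + j))
1/(L(52) + y(P(4))) = 1/((8 + 52³) + (4 - 6*4 + 2*4²)) = 1/((8 + 140608) + (4 - 24 + 2*16)) = 1/(140616 + (4 - 24 + 32)) = 1/(140616 + 12) = 1/140628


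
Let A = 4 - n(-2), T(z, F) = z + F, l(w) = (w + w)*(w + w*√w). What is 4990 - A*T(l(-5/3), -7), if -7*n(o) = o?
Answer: 314708/63 - 1300*I*√15/189 ≈ 4995.4 - 26.64*I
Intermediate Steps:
l(w) = 2*w*(w + w^(3/2)) (l(w) = (2*w)*(w + w^(3/2)) = 2*w*(w + w^(3/2)))
n(o) = -o/7
T(z, F) = F + z
A = 26/7 (A = 4 - (-1)*(-2)/7 = 4 - 1*2/7 = 4 - 2/7 = 26/7 ≈ 3.7143)
4990 - A*T(l(-5/3), -7) = 4990 - 26*(-7 + (2*(-5/3)² + 2*(-5/3)^(5/2)))/7 = 4990 - 26*(-7 + (2*(25/9) + 2*(25*I*√15/27)))/7 = 4990 - 26*(-7 + (50/9 + 50*I*√15/27))/7 = 4990 - 26*(-13/9 + 50*I*√15/27)/7 = 4990 - (-338/63 + 1300*I*√15/189) = 4990 + (338/63 - 1300*I*√15/189) = 314708/63 - 1300*I*√15/189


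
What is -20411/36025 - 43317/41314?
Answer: -2403754979/1488336850 ≈ -1.6151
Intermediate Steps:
-20411/36025 - 43317/41314 = -2403754979/1488336850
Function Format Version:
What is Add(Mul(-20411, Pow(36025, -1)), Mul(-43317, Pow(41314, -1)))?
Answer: Rational(-2403754979, 1488336850) ≈ -1.6151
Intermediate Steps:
Add(Mul(-20411, Pow(36025, -1)), Mul(-43317, Pow(41314, -1))) = Add(Mul(-20411, Rational(1, 36025)), Mul(-43317, Rational(1, 41314))) = Add(Rational(-20411, 36025), Rational(-43317, 41314)) = Rational(-2403754979, 1488336850)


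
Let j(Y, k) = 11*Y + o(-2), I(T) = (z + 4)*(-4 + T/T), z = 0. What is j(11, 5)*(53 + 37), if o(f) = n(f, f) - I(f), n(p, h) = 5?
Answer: 12420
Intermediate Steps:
I(T) = -12 (I(T) = (0 + 4)*(-4 + T/T) = 4*(-4 + 1) = 4*(-3) = -12)
o(f) = 17 (o(f) = 5 - 1*(-12) = 5 + 12 = 17)
j(Y, k) = 17 + 11*Y (j(Y, k) = 11*Y + 17 = 17 + 11*Y)
j(11, 5)*(53 + 37) = (17 + 11*11)*(53 + 37) = (17 + 121)*90 = 138*90 = 12420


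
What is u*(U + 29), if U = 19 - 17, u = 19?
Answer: 589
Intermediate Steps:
U = 2
u*(U + 29) = 19*(2 + 29) = 19*31 = 589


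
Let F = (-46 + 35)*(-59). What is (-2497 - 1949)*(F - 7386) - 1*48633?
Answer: 29904069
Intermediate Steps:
F = 649 (F = -11*(-59) = 649)
(-2497 - 1949)*(F - 7386) - 1*48633 = (-2497 - 1949)*(649 - 7386) - 1*48633 = -4446*(-6737) - 48633 = 29952702 - 48633 = 29904069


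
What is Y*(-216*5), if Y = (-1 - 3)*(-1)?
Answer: -4320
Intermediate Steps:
Y = 4 (Y = -4*(-1) = 4)
Y*(-216*5) = 4*(-216*5) = 4*(-1080) = -4320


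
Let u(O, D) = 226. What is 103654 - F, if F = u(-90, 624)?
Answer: 103428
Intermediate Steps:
F = 226
103654 - F = 103654 - 1*226 = 103654 - 226 = 103428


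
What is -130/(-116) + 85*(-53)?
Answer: -261225/58 ≈ -4503.9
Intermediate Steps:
-130/(-116) + 85*(-53) = -130*(-1/116) - 4505 = 65/58 - 4505 = -261225/58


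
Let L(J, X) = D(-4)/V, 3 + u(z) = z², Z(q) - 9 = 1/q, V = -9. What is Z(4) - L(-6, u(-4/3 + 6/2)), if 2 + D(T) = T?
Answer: 103/12 ≈ 8.5833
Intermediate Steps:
Z(q) = 9 + 1/q
u(z) = -3 + z²
D(T) = -2 + T
L(J, X) = ⅔ (L(J, X) = (-2 - 4)/(-9) = -6*(-⅑) = ⅔)
Z(4) - L(-6, u(-4/3 + 6/2)) = (9 + 1/4) - 1*⅔ = (9 + ¼) - ⅔ = 37/4 - ⅔ = 103/12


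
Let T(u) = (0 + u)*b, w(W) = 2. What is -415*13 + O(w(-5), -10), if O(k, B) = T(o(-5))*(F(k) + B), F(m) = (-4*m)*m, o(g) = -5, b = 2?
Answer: -5135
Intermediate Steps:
F(m) = -4*m²
T(u) = 2*u (T(u) = (0 + u)*2 = u*2 = 2*u)
O(k, B) = -10*B + 40*k² (O(k, B) = (2*(-5))*(-4*k² + B) = -10*(B - 4*k²) = -10*B + 40*k²)
-415*13 + O(w(-5), -10) = -415*13 + (-10*(-10) + 40*2²) = -5395 + (100 + 40*4) = -5395 + (100 + 160) = -5395 + 260 = -5135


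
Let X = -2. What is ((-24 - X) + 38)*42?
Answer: 672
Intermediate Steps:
((-24 - X) + 38)*42 = ((-24 - 1*(-2)) + 38)*42 = ((-24 + 2) + 38)*42 = (-22 + 38)*42 = 16*42 = 672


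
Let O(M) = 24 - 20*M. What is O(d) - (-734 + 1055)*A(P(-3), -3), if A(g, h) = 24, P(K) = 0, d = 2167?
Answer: -51020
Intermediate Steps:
O(d) - (-734 + 1055)*A(P(-3), -3) = (24 - 20*2167) - (-734 + 1055)*24 = (24 - 43340) - 321*24 = -43316 - 1*7704 = -43316 - 7704 = -51020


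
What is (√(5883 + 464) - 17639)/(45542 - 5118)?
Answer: -569/1304 + √6347/40424 ≈ -0.43438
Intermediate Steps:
(√(5883 + 464) - 17639)/(45542 - 5118) = (√6347 - 17639)/40424 = (-17639 + √6347)*(1/40424) = -569/1304 + √6347/40424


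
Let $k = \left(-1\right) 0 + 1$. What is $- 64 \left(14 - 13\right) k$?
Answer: $-64$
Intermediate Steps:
$k = 1$ ($k = 0 + 1 = 1$)
$- 64 \left(14 - 13\right) k = - 64 \left(14 - 13\right) 1 = \left(-64\right) 1 \cdot 1 = \left(-64\right) 1 = -64$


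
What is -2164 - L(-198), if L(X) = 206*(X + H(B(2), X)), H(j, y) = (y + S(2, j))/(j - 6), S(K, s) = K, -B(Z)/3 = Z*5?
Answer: 337522/9 ≈ 37502.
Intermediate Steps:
B(Z) = -15*Z (B(Z) = -3*Z*5 = -15*Z)
H(j, y) = (2 + y)/(-6 + j) (H(j, y) = (y + 2)/(j - 6) = (2 + y)/(-6 + j))
L(X) = -103/9 + 3605*X/18 (L(X) = 206*(X + (2 + X)/(-6 - 15*2)) = 206*(X + (2 + X)/(-6 - 30)) = 206*(X + (2 + X)/(-36)) = 206*(X - (2 + X)/36) = 206*(X + (-1/18 - X/36)) = 206*(-1/18 + 35*X/36) = -103/9 + 3605*X/18)
-2164 - L(-198) = -2164 - (-103/9 + (3605/18)*(-198)) = -2164 - (-103/9 - 39655) = -2164 - 1*(-356998/9) = -2164 + 356998/9 = 337522/9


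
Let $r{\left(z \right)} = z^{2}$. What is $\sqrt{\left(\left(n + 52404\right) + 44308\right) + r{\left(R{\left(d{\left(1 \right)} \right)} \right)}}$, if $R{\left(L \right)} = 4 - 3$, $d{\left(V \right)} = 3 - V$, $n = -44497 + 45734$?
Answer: $5 \sqrt{3918} \approx 312.97$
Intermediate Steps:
$n = 1237$
$R{\left(L \right)} = 1$ ($R{\left(L \right)} = 4 - 3 = 1$)
$\sqrt{\left(\left(n + 52404\right) + 44308\right) + r{\left(R{\left(d{\left(1 \right)} \right)} \right)}} = \sqrt{\left(\left(1237 + 52404\right) + 44308\right) + 1^{2}} = \sqrt{\left(53641 + 44308\right) + 1} = \sqrt{97949 + 1} = \sqrt{97950} = 5 \sqrt{3918}$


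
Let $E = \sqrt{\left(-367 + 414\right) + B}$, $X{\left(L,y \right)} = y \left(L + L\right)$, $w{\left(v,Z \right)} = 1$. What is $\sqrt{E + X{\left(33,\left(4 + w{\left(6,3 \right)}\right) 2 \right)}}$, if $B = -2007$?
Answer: $\sqrt{660 + 14 i \sqrt{10}} \approx 25.705 + 0.86116 i$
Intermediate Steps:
$X{\left(L,y \right)} = 2 L y$ ($X{\left(L,y \right)} = y 2 L = 2 L y$)
$E = 14 i \sqrt{10}$ ($E = \sqrt{\left(-367 + 414\right) - 2007} = \sqrt{47 - 2007} = \sqrt{-1960} = 14 i \sqrt{10} \approx 44.272 i$)
$\sqrt{E + X{\left(33,\left(4 + w{\left(6,3 \right)}\right) 2 \right)}} = \sqrt{14 i \sqrt{10} + 2 \cdot 33 \left(4 + 1\right) 2} = \sqrt{14 i \sqrt{10} + 2 \cdot 33 \cdot 5 \cdot 2} = \sqrt{14 i \sqrt{10} + 2 \cdot 33 \cdot 10} = \sqrt{14 i \sqrt{10} + 660} = \sqrt{660 + 14 i \sqrt{10}}$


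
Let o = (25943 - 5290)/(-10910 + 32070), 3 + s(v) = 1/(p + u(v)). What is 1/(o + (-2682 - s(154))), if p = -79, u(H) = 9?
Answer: -148120/396666793 ≈ -0.00037341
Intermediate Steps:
s(v) = -211/70 (s(v) = -3 + 1/(-79 + 9) = -3 + 1/(-70) = -3 - 1/70 = -211/70)
o = 20653/21160 ≈ 0.97604
1/(o + (-2682 - s(154))) = 1/(20653/21160 + (-2682 - 1*(-211/70))) = 1/(20653/21160 + (-2682 + 211/70)) = 1/(20653/21160 - 187529/70) = 1/(-396666793/148120) = -148120/396666793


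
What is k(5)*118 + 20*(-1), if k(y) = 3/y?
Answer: 254/5 ≈ 50.800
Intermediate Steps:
k(5)*118 + 20*(-1) = (3/5)*118 + 20*(-1) = (3*(1/5))*118 - 20 = (3/5)*118 - 20 = 354/5 - 20 = 254/5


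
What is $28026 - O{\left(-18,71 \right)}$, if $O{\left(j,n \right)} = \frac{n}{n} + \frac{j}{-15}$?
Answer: $\frac{140119}{5} \approx 28024.0$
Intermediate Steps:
$O{\left(j,n \right)} = 1 - \frac{j}{15}$ ($O{\left(j,n \right)} = 1 + j \left(- \frac{1}{15}\right) = 1 - \frac{j}{15}$)
$28026 - O{\left(-18,71 \right)} = 28026 - \left(1 - - \frac{6}{5}\right) = 28026 - \left(1 + \frac{6}{5}\right) = 28026 - \frac{11}{5} = \frac{140119}{5}$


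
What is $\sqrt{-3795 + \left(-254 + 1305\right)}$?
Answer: $14 i \sqrt{14} \approx 52.383 i$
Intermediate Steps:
$\sqrt{-3795 + \left(-254 + 1305\right)} = \sqrt{-3795 + 1051} = \sqrt{-2744} = 14 i \sqrt{14}$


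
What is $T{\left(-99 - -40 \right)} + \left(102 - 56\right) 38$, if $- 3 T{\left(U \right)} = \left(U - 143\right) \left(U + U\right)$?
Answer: $- \frac{18592}{3} \approx -6197.3$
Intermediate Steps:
$T{\left(U \right)} = - \frac{2 U \left(-143 + U\right)}{3}$ ($T{\left(U \right)} = - \frac{\left(U - 143\right) \left(U + U\right)}{3} = - \frac{\left(-143 + U\right) 2 U}{3} = - \frac{2 U \left(-143 + U\right)}{3}$)
$T{\left(-99 - -40 \right)} + \left(102 - 56\right) 38 = \frac{2 \left(-99 - -40\right) \left(143 - \left(-99 - -40\right)\right)}{3} + \left(102 - 56\right) 38 = \frac{2 \left(-99 + 40\right) \left(143 - \left(-99 + 40\right)\right)}{3} + 46 \cdot 38 = \frac{2}{3} \left(-59\right) \left(143 - -59\right) + 1748 = \frac{2}{3} \left(-59\right) \left(143 + 59\right) + 1748 = \frac{2}{3} \left(-59\right) 202 + 1748 = - \frac{23836}{3} + 1748 = - \frac{18592}{3}$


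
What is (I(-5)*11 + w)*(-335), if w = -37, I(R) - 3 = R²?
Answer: -90785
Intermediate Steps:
I(R) = 3 + R²
(I(-5)*11 + w)*(-335) = ((3 + (-5)²)*11 - 37)*(-335) = ((3 + 25)*11 - 37)*(-335) = (28*11 - 37)*(-335) = (308 - 37)*(-335) = 271*(-335) = -90785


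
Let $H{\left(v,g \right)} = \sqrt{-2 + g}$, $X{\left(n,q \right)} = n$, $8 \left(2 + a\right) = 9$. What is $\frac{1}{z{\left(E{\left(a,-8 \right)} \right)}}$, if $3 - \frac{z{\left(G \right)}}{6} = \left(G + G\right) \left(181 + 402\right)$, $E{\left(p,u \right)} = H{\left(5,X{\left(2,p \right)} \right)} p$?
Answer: $\frac{1}{18} \approx 0.055556$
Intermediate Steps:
$a = - \frac{7}{8}$ ($a = -2 + \frac{1}{8} \cdot 9 = -2 + \frac{9}{8} = - \frac{7}{8} \approx -0.875$)
$E{\left(p,u \right)} = 0$ ($E{\left(p,u \right)} = \sqrt{-2 + 2} p = \sqrt{0} p = 0 p = 0$)
$z{\left(G \right)} = 18 - 6996 G$ ($z{\left(G \right)} = 18 - 6 \left(G + G\right) \left(181 + 402\right) = 18 - 6 \cdot 2 G 583 = 18 - 6 \cdot 1166 G = 18 - 6996 G$)
$\frac{1}{z{\left(E{\left(a,-8 \right)} \right)}} = \frac{1}{18 - 0} = \frac{1}{18 + 0} = \frac{1}{18}$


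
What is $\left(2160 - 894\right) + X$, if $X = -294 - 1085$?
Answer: $-113$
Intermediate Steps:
$X = -1379$ ($X = -294 - 1085 = -1379$)
$\left(2160 - 894\right) + X = \left(2160 - 894\right) - 1379 = 1266 - 1379 = -113$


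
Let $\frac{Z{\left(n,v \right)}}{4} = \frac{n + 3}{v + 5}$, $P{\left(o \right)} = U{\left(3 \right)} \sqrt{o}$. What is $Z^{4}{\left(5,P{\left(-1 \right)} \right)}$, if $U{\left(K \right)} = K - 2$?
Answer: $\frac{31195136}{28561} - \frac{31457280 i}{28561} \approx 1092.2 - 1101.4 i$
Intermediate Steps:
$U{\left(K \right)} = -2 + K$ ($U{\left(K \right)} = K - 2 = -2 + K$)
$P{\left(o \right)} = \sqrt{o}$ ($P{\left(o \right)} = \left(-2 + 3\right) \sqrt{o} = 1 \sqrt{o} = \sqrt{o}$)
$Z{\left(n,v \right)} = \frac{4 \left(3 + n\right)}{5 + v}$ ($Z{\left(n,v \right)} = 4 \frac{n + 3}{v + 5} = 4 \frac{3 + n}{5 + v} = \frac{4 \left(3 + n\right)}{5 + v}$)
$Z^{4}{\left(5,P{\left(-1 \right)} \right)} = \left(\frac{4 \left(3 + 5\right)}{5 + \sqrt{-1}}\right)^{4} = \left(4 \frac{1}{5 + i} 8\right)^{4} = \left(4 \frac{5 - i}{26} \cdot 8\right)^{4} = \left(\frac{80}{13} - \frac{16 i}{13}\right)^{4}$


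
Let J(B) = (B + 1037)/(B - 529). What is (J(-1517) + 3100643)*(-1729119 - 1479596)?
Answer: -3392636435674245/341 ≈ -9.9491e+12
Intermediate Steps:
J(B) = (1037 + B)/(-529 + B)
(J(-1517) + 3100643)*(-1729119 - 1479596) = ((1037 - 1517)/(-529 - 1517) + 3100643)*(-1729119 - 1479596) = (-480/(-2046) + 3100643)*(-3208715) = (-1/2046*(-480) + 3100643)*(-3208715) = (80/341 + 3100643)*(-3208715) = (1057319343/341)*(-3208715) = -3392636435674245/341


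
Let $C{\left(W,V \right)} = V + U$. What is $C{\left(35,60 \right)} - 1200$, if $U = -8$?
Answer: $-1148$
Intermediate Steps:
$C{\left(W,V \right)} = -8 + V$ ($C{\left(W,V \right)} = V - 8 = -8 + V$)
$C{\left(35,60 \right)} - 1200 = \left(-8 + 60\right) - 1200 = 52 - 1200 = -1148$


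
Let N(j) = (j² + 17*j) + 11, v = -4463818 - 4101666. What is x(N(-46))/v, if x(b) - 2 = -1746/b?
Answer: -236/2880143995 ≈ -8.1940e-8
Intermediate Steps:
v = -8565484
N(j) = 11 + j² + 17*j
x(b) = 2 - 1746/b
x(N(-46))/v = (2 - 1746/(11 + (-46)² + 17*(-46)))/(-8565484) = (2 - 1746/(11 + 2116 - 782))*(-1/8565484) = (2 - 1746/1345)*(-1/8565484) = (944/1345)*(-1/8565484) = -236/2880143995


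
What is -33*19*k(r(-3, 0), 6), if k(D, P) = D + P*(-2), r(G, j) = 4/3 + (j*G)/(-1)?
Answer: 6688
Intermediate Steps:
r(G, j) = 4/3 - G*j (r(G, j) = 4*(⅓) + (G*j)*(-1) = 4/3 - G*j)
k(D, P) = D - 2*P
-33*19*k(r(-3, 0), 6) = -33*19*((4/3 - 1*(-3)*0) - 2*6) = -627*((4/3 + 0) - 12) = -627*(4/3 - 12) = -627*(-32)/3 = -1*(-6688) = 6688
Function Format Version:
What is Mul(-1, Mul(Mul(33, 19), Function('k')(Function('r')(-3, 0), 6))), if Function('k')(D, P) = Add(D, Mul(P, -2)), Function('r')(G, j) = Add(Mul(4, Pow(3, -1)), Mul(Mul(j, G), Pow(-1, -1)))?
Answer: 6688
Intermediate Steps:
Function('r')(G, j) = Add(Rational(4, 3), Mul(-1, G, j)) (Function('r')(G, j) = Add(Mul(4, Rational(1, 3)), Mul(Mul(G, j), -1)) = Add(Rational(4, 3), Mul(-1, G, j)))
Function('k')(D, P) = Add(D, Mul(-2, P))
Mul(-1, Mul(Mul(33, 19), Function('k')(Function('r')(-3, 0), 6))) = Mul(-1, Mul(Mul(33, 19), Add(Add(Rational(4, 3), Mul(-1, -3, 0)), Mul(-2, 6)))) = Mul(-1, Mul(627, Add(Add(Rational(4, 3), 0), -12))) = Mul(-1, Mul(627, Add(Rational(4, 3), -12))) = Mul(-1, Mul(627, Rational(-32, 3))) = Mul(-1, -6688) = 6688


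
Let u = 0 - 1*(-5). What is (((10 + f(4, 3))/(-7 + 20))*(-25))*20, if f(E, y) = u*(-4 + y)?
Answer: -2500/13 ≈ -192.31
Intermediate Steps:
u = 5 (u = 0 + 5 = 5)
f(E, y) = -20 + 5*y (f(E, y) = 5*(-4 + y) = -20 + 5*y)
(((10 + f(4, 3))/(-7 + 20))*(-25))*20 = (((10 + (-20 + 5*3))/(-7 + 20))*(-25))*20 = (((10 + (-20 + 15))/13)*(-25))*20 = (((10 - 5)*(1/13))*(-25))*20 = ((5*(1/13))*(-25))*20 = ((5/13)*(-25))*20 = -125/13*20 = -2500/13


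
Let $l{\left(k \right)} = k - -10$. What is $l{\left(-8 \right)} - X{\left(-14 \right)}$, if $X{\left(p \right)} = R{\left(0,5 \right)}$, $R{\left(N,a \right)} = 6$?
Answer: $-4$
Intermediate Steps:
$X{\left(p \right)} = 6$
$l{\left(k \right)} = 10 + k$ ($l{\left(k \right)} = k + 10 = 10 + k$)
$l{\left(-8 \right)} - X{\left(-14 \right)} = \left(10 - 8\right) - 6 = 2 - 6 = -4$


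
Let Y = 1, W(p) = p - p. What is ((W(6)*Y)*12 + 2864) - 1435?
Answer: 1429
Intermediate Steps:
W(p) = 0
((W(6)*Y)*12 + 2864) - 1435 = ((0*1)*12 + 2864) - 1435 = (0*12 + 2864) - 1435 = (0 + 2864) - 1435 = 2864 - 1435 = 1429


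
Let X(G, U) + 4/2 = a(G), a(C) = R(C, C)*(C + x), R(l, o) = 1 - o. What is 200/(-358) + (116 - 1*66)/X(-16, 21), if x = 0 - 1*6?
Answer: -23275/33652 ≈ -0.69164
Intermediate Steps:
x = -6 (x = 0 - 6 = -6)
a(C) = (1 - C)*(-6 + C) (a(C) = (1 - C)*(C - 6) = (1 - C)*(-6 + C))
X(G, U) = -2 - (-1 + G)*(-6 + G)
200/(-358) + (116 - 1*66)/X(-16, 21) = 200/(-358) + (116 - 1*66)/(-8 - 1*(-16)² + 7*(-16)) = 200*(-1/358) + (116 - 66)/(-8 - 1*256 - 112) = -100/179 + 50/(-8 - 256 - 112) = -100/179 + 50/(-376) = -100/179 + 50*(-1/376) = -100/179 - 25/188 = -23275/33652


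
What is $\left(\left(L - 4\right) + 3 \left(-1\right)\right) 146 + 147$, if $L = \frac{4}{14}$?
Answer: $- \frac{5833}{7} \approx -833.29$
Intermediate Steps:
$L = \frac{2}{7}$ ($L = 4 \cdot \frac{1}{14} = \frac{2}{7} \approx 0.28571$)
$\left(\left(L - 4\right) + 3 \left(-1\right)\right) 146 + 147 = \left(\left(\frac{2}{7} - 4\right) + 3 \left(-1\right)\right) 146 + 147 = \left(- \frac{26}{7} - 3\right) 146 + 147 = \left(- \frac{47}{7}\right) 146 + 147 = - \frac{6862}{7} + 147 = - \frac{5833}{7}$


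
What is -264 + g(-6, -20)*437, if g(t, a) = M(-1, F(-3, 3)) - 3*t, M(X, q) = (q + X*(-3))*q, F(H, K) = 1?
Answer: 9350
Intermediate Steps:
M(X, q) = q*(q - 3*X) (M(X, q) = (q - 3*X)*q = q*(q - 3*X))
g(t, a) = 4 - 3*t (g(t, a) = 1*(1 - 3*(-1)) - 3*t = 1*(1 + 3) - 3*t = 1*4 - 3*t = 4 - 3*t)
-264 + g(-6, -20)*437 = -264 + (4 - 3*(-6))*437 = -264 + (4 + 18)*437 = -264 + 22*437 = -264 + 9614 = 9350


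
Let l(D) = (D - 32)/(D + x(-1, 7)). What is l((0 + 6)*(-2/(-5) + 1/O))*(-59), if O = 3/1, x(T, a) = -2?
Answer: 1357/2 ≈ 678.50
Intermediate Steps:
O = 3 (O = 3*1 = 3)
l(D) = (-32 + D)/(-2 + D) (l(D) = (D - 32)/(D - 2) = (-32 + D)/(-2 + D))
l((0 + 6)*(-2/(-5) + 1/O))*(-59) = ((-32 + (0 + 6)*(-2/(-5) + 1/3))/(-2 + (0 + 6)*(-2/(-5) + 1/3)))*(-59) = ((-32 + 6*(-2*(-1/5) + 1*(1/3)))/(-2 + 6*(-2*(-1/5) + 1*(1/3))))*(-59) = ((-32 + 6*(2/5 + 1/3))/(-2 + 6*(2/5 + 1/3)))*(-59) = ((-32 + 6*(11/15))/(-2 + 6*(11/15)))*(-59) = ((-32 + 22/5)/(-2 + 22/5))*(-59) = (-138/5/(12/5))*(-59) = ((5/12)*(-138/5))*(-59) = -23/2*(-59) = 1357/2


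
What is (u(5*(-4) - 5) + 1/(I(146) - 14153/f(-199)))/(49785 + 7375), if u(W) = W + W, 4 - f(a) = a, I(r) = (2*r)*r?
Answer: -432006947/493870573880 ≈ -0.00087474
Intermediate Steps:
I(r) = 2*r**2
f(a) = 4 - a
u(W) = 2*W
(u(5*(-4) - 5) + 1/(I(146) - 14153/f(-199)))/(49785 + 7375) = (2*(5*(-4) - 5) + 1/(2*146**2 - 14153/(4 - 1*(-199))))/(49785 + 7375) = (2*(-20 - 5) + 1/(2*21316 - 14153/(4 + 199)))/57160 = (2*(-25) + 1/(42632 - 14153/203))*(1/57160) = (-50 + 1/(42632 - 14153*1/203))*(1/57160) = (-50 + 1/(42632 - 14153/203))*(1/57160) = (-50 + 1/(8640143/203))*(1/57160) = (-50 + 203/8640143)*(1/57160) = -432006947/8640143*1/57160 = -432006947/493870573880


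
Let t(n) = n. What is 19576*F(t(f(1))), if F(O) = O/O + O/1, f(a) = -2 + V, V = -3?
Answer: -78304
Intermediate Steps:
f(a) = -5 (f(a) = -2 - 3 = -5)
F(O) = 1 + O (F(O) = 1 + O*1 = 1 + O)
19576*F(t(f(1))) = 19576*(1 - 5) = 19576*(-4) = -78304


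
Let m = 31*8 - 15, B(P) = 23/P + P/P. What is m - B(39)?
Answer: 9025/39 ≈ 231.41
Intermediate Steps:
B(P) = 1 + 23/P (B(P) = 23/P + 1 = 1 + 23/P)
m = 233 (m = 248 - 15 = 233)
m - B(39) = 233 - (23 + 39)/39 = 233 - 62/39 = 9025/39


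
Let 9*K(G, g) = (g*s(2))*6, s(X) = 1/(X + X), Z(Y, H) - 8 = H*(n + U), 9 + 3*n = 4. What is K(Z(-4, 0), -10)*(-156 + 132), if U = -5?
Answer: 40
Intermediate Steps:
n = -5/3 (n = -3 + (⅓)*4 = -3 + 4/3 = -5/3 ≈ -1.6667)
Z(Y, H) = 8 - 20*H/3 (Z(Y, H) = 8 + H*(-5/3 - 5) = 8 + H*(-20/3) = 8 - 20*H/3)
s(X) = 1/(2*X)
K(G, g) = g/6 (K(G, g) = ((g*((½)/2))*6)/9 = ((g*((½)*(½)))*6)/9 = ((g*(¼))*6)/9 = ((g/4)*6)/9 = (3*g/2)/9 = g/6)
K(Z(-4, 0), -10)*(-156 + 132) = ((⅙)*(-10))*(-156 + 132) = -5/3*(-24) = 40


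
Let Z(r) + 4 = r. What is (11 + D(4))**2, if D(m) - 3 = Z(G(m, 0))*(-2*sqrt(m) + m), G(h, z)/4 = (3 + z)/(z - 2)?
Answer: 196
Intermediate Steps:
G(h, z) = 4*(3 + z)/(-2 + z) (G(h, z) = 4*((3 + z)/(z - 2)) = 4*((3 + z)/(-2 + z)) = 4*(3 + z)/(-2 + z))
Z(r) = -4 + r
D(m) = 3 - 10*m + 20*sqrt(m) (D(m) = 3 + (-4 + 4*(3 + 0)/(-2 + 0))*(-2*sqrt(m) + m) = 3 + (-4 + 4*3/(-2))*(m - 2*sqrt(m)) = 3 + (-4 + 4*(-1/2)*3)*(m - 2*sqrt(m)) = 3 + (-4 - 6)*(m - 2*sqrt(m)) = 3 - 10*(m - 2*sqrt(m)) = 3 + (-10*m + 20*sqrt(m)) = 3 - 10*m + 20*sqrt(m))
(11 + D(4))**2 = (11 + (3 - 10*4 + 20*sqrt(4)))**2 = (11 + (3 - 40 + 20*2))**2 = (11 + (3 - 40 + 40))**2 = (11 + 3)**2 = 14**2 = 196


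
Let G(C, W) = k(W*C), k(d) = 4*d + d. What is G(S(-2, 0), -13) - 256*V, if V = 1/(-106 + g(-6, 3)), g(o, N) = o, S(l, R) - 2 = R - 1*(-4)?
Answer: -2714/7 ≈ -387.71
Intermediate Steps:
S(l, R) = 6 + R (S(l, R) = 2 + (R - 1*(-4)) = 2 + (R + 4) = 2 + (4 + R) = 6 + R)
k(d) = 5*d
G(C, W) = 5*C*W (G(C, W) = 5*(W*C) = 5*(C*W) = 5*C*W)
V = -1/112 (V = 1/(-106 - 6) = 1/(-112) = -1/112 ≈ -0.0089286)
G(S(-2, 0), -13) - 256*V = 5*(6 + 0)*(-13) - 256*(-1/112) = 5*6*(-13) + 16/7 = -390 + 16/7 = -2714/7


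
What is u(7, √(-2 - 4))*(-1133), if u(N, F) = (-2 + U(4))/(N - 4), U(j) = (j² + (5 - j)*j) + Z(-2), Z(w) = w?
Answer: -18128/3 ≈ -6042.7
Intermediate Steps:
U(j) = -2 + j² + j*(5 - j) (U(j) = (j² + (5 - j)*j) - 2 = (j² + j*(5 - j)) - 2 = -2 + j² + j*(5 - j))
u(N, F) = 16/(-4 + N) (u(N, F) = (-2 + (-2 + 5*4))/(N - 4) = (-2 + (-2 + 20))/(-4 + N) = (-2 + 18)/(-4 + N) = 16/(-4 + N))
u(7, √(-2 - 4))*(-1133) = (16/(-4 + 7))*(-1133) = (16/3)*(-1133) = -18128/3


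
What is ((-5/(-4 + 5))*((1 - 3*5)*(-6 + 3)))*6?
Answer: -1260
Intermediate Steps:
((-5/(-4 + 5))*((1 - 3*5)*(-6 + 3)))*6 = ((-5/1)*((1 - 15)*(-3)))*6 = ((1*(-5))*(-14*(-3)))*6 = -5*42*6 = -210*6 = -1260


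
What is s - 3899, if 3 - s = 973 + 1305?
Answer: -6174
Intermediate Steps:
s = -2275 (s = 3 - (973 + 1305) = 3 - 1*2278 = 3 - 2278 = -2275)
s - 3899 = -2275 - 3899 = -6174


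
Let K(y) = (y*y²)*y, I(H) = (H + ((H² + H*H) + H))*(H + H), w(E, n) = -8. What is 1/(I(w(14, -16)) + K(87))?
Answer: 1/57287969 ≈ 1.7456e-8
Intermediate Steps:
I(H) = 2*H*(2*H + 2*H²) (I(H) = (H + ((H² + H²) + H))*(2*H) = (H + (2*H² + H))*(2*H) = (H + (H + 2*H²))*(2*H) = (2*H + 2*H²)*(2*H) = 2*H*(2*H + 2*H²))
K(y) = y⁴ (K(y) = y³*y = y⁴)
1/(I(w(14, -16)) + K(87)) = 1/(4*(-8)²*(1 - 8) + 87⁴) = 1/(4*64*(-7) + 57289761) = 1/(-1792 + 57289761) = 1/57287969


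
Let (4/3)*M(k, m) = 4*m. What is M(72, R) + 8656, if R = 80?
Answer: 8896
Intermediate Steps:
M(k, m) = 3*m (M(k, m) = 3*(4*m)/4 = 3*m)
M(72, R) + 8656 = 3*80 + 8656 = 240 + 8656 = 8896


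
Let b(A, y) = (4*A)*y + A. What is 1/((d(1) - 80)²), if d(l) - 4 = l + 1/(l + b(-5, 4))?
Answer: 7056/39702601 ≈ 0.00017772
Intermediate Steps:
b(A, y) = A + 4*A*y (b(A, y) = 4*A*y + A = A + 4*A*y)
d(l) = 4 + l + 1/(-85 + l) (d(l) = 4 + (l + 1/(l - 5*(1 + 4*4))) = 4 + (l + 1/(l - 5*(1 + 16))) = 4 + (l + 1/(l - 5*17)) = 4 + (l + 1/(l - 85)) = 4 + (l + 1/(-85 + l)) = 4 + l + 1/(-85 + l))
1/((d(1) - 80)²) = 1/(((-339 + 1² - 81*1)/(-85 + 1) - 80)²) = 1/(((-339 + 1 - 81)/(-84) - 80)²) = 1/((-1/84*(-419) - 80)²) = 1/((419/84 - 80)²) = 1/((-6301/84)²) = 1/(39702601/7056) = 7056/39702601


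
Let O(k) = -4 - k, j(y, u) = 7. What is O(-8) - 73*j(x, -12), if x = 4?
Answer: -507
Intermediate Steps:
O(-8) - 73*j(x, -12) = (-4 - 1*(-8)) - 73*7 = (-4 + 8) - 511 = 4 - 511 = -507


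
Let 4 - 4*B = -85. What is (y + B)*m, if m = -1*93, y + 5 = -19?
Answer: 651/4 ≈ 162.75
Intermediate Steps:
B = 89/4 (B = 1 - 1/4*(-85) = 1 + 85/4 = 89/4 ≈ 22.250)
y = -24 (y = -5 - 19 = -24)
m = -93
(y + B)*m = (-24 + 89/4)*(-93) = -7/4*(-93) = 651/4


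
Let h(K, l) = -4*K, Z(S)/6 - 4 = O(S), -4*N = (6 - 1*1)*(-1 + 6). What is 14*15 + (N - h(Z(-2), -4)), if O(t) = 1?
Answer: 1295/4 ≈ 323.75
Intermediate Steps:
N = -25/4 (N = -(6 - 1*1)*(-1 + 6)/4 = -(6 - 1)*5/4 = -5*5/4 = -¼*25 = -25/4 ≈ -6.2500)
Z(S) = 30 (Z(S) = 24 + 6*1 = 24 + 6 = 30)
14*15 + (N - h(Z(-2), -4)) = 14*15 + (-25/4 - (-4)*30) = 210 + (-25/4 - 1*(-120)) = 210 + (-25/4 + 120) = 210 + 455/4 = 1295/4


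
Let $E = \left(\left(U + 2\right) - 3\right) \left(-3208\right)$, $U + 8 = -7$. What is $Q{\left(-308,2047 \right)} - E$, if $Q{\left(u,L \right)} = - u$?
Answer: $-51020$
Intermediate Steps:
$U = -15$ ($U = -8 - 7 = -15$)
$E = 51328$ ($E = \left(\left(-15 + 2\right) - 3\right) \left(-3208\right) = \left(-13 - 3\right) \left(-3208\right) = \left(-16\right) \left(-3208\right) = 51328$)
$Q{\left(-308,2047 \right)} - E = \left(-1\right) \left(-308\right) - 51328 = 308 - 51328 = -51020$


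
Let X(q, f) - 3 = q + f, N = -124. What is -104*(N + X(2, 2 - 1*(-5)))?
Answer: 11648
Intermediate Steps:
X(q, f) = 3 + f + q (X(q, f) = 3 + (q + f) = 3 + (f + q) = 3 + f + q)
-104*(N + X(2, 2 - 1*(-5))) = -104*(-124 + (3 + (2 - 1*(-5)) + 2)) = -104*(-124 + (3 + (2 + 5) + 2)) = -104*(-124 + (3 + 7 + 2)) = -104*(-124 + 12) = -104*(-112) = 11648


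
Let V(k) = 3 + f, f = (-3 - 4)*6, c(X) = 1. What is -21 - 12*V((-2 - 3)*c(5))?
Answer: 447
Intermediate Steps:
f = -42 (f = -7*6 = -42)
V(k) = -39 (V(k) = 3 - 42 = -39)
-21 - 12*V((-2 - 3)*c(5)) = -21 - 12*(-39) = -21 + 468 = 447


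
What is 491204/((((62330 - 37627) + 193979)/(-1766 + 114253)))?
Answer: 27627032174/109341 ≈ 2.5267e+5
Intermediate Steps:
491204/((((62330 - 37627) + 193979)/(-1766 + 114253))) = 491204/(((24703 + 193979)/112487)) = 491204/((218682*(1/112487))) = 491204/(218682/112487) = 491204*(112487/218682) = 27627032174/109341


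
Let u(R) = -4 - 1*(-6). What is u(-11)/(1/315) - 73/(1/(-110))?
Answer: 8660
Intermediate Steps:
u(R) = 2 (u(R) = -4 + 6 = 2)
u(-11)/(1/315) - 73/(1/(-110)) = 2/(1/315) - 73/(1/(-110)) = 2/(1/315) - 73/(-1/110) = 2*315 - 73*(-110) = 630 + 8030 = 8660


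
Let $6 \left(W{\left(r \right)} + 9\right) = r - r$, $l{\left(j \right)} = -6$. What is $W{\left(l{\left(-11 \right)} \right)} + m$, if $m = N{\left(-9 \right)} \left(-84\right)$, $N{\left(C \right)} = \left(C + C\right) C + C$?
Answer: $-12861$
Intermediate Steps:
$N{\left(C \right)} = C + 2 C^{2}$ ($N{\left(C \right)} = 2 C C + C = 2 C^{2} + C = C + 2 C^{2}$)
$W{\left(r \right)} = -9$ ($W{\left(r \right)} = -9 + \frac{r - r}{6} = -9 + \frac{1}{6} \cdot 0 = -9 + 0 = -9$)
$m = -12852$ ($m = - 9 \left(1 + 2 \left(-9\right)\right) \left(-84\right) = - 9 \left(1 - 18\right) \left(-84\right) = \left(-9\right) \left(-17\right) \left(-84\right) = 153 \left(-84\right) = -12852$)
$W{\left(l{\left(-11 \right)} \right)} + m = -9 - 12852 = -12861$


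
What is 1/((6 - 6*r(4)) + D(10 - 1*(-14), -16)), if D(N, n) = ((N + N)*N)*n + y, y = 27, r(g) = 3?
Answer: -1/18417 ≈ -5.4298e-5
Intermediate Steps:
D(N, n) = 27 + 2*n*N**2 (D(N, n) = ((N + N)*N)*n + 27 = ((2*N)*N)*n + 27 = (2*N**2)*n + 27 = 2*n*N**2 + 27 = 27 + 2*n*N**2)
1/((6 - 6*r(4)) + D(10 - 1*(-14), -16)) = 1/((6 - 6*3) + (27 + 2*(-16)*(10 - 1*(-14))**2)) = 1/((6 - 18) + (27 + 2*(-16)*(10 + 14)**2)) = 1/(-12 + (27 + 2*(-16)*24**2)) = 1/(-12 + (27 + 2*(-16)*576)) = 1/(-12 + (27 - 18432)) = 1/(-12 - 18405) = 1/(-18417) = -1/18417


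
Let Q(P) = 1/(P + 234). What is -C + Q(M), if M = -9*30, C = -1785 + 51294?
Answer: -1782325/36 ≈ -49509.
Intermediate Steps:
C = 49509
M = -270
Q(P) = 1/(234 + P)
-C + Q(M) = -1*49509 + 1/(234 - 270) = -49509 + 1/(-36) = -49509 - 1/36 = -1782325/36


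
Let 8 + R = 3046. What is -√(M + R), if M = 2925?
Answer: -√5963 ≈ -77.220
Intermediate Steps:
R = 3038 (R = -8 + 3046 = 3038)
-√(M + R) = -√(2925 + 3038) = -√5963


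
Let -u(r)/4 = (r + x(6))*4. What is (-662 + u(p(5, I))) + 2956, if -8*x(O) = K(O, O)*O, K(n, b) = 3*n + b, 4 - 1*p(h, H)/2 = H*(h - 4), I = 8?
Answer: 2710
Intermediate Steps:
p(h, H) = 8 - 2*H*(-4 + h) (p(h, H) = 8 - 2*H*(h - 4) = 8 - 2*H*(-4 + h))
K(n, b) = b + 3*n
x(O) = -O**2/2 (x(O) = -(O + 3*O)*O/8 = -4*O*O/8 = -O**2/2)
u(r) = 288 - 16*r (u(r) = -4*(r - 1/2*6**2)*4 = -4*(r - 1/2*36)*4 = -4*(r - 18)*4 = -4*(-18 + r)*4 = -4*(-72 + 4*r) = 288 - 16*r)
(-662 + u(p(5, I))) + 2956 = (-662 + (288 - 16*(8 + 8*8 - 2*8*5))) + 2956 = (-662 + (288 - 16*(8 + 64 - 80))) + 2956 = (-662 + (288 - 16*(-8))) + 2956 = (-662 + (288 + 128)) + 2956 = (-662 + 416) + 2956 = -246 + 2956 = 2710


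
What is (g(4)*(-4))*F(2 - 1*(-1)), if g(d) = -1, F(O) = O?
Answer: 12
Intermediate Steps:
(g(4)*(-4))*F(2 - 1*(-1)) = (-1*(-4))*(2 - 1*(-1)) = 4*(2 + 1) = 4*3 = 12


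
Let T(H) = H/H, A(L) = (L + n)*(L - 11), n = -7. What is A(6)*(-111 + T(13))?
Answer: -550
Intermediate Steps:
A(L) = (-11 + L)*(-7 + L) (A(L) = (L - 7)*(L - 11) = (-7 + L)*(-11 + L) = (-11 + L)*(-7 + L))
T(H) = 1
A(6)*(-111 + T(13)) = (77 + 6² - 18*6)*(-111 + 1) = (77 + 36 - 108)*(-110) = 5*(-110) = -550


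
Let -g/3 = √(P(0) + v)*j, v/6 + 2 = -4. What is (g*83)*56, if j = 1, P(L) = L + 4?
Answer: -55776*I*√2 ≈ -78879.0*I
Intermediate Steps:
P(L) = 4 + L
v = -36 (v = -12 + 6*(-4) = -12 - 24 = -36)
g = -12*I*√2 (g = -3*√((4 + 0) - 36) = -3*√(4 - 36) = -3*√(-32) = -3*4*I*√2 = -12*I*√2 ≈ -16.971*I)
(g*83)*56 = (-12*I*√2*83)*56 = -996*I*√2*56 = -55776*I*√2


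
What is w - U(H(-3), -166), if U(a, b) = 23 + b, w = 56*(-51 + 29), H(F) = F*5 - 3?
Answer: -1089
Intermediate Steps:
H(F) = -3 + 5*F (H(F) = 5*F - 3 = -3 + 5*F)
w = -1232 (w = 56*(-22) = -1232)
w - U(H(-3), -166) = -1232 - (23 - 166) = -1232 - 1*(-143) = -1232 + 143 = -1089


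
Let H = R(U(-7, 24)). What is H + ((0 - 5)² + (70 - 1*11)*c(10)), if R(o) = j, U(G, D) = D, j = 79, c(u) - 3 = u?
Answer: 871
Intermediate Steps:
c(u) = 3 + u
R(o) = 79
H = 79
H + ((0 - 5)² + (70 - 1*11)*c(10)) = 79 + ((0 - 5)² + (70 - 1*11)*(3 + 10)) = 79 + ((-5)² + (70 - 11)*13) = 79 + (25 + 59*13) = 79 + (25 + 767) = 79 + 792 = 871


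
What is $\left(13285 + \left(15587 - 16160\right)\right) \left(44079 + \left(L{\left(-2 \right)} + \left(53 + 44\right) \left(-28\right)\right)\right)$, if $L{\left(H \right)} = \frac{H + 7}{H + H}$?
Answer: $525790566$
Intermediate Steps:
$L{\left(H \right)} = \frac{7 + H}{2 H}$
$\left(13285 + \left(15587 - 16160\right)\right) \left(44079 + \left(L{\left(-2 \right)} + \left(53 + 44\right) \left(-28\right)\right)\right) = \left(13285 + \left(15587 - 16160\right)\right) \left(44079 + \left(\frac{7 - 2}{2 \left(-2\right)} + \left(53 + 44\right) \left(-28\right)\right)\right) = \left(13285 - 573\right) \left(44079 + \left(\frac{1}{2} \left(- \frac{1}{2}\right) 5 + 97 \left(-28\right)\right)\right) = 12712 \left(44079 - \frac{10869}{4}\right) = 12712 \cdot \frac{165447}{4} = 525790566$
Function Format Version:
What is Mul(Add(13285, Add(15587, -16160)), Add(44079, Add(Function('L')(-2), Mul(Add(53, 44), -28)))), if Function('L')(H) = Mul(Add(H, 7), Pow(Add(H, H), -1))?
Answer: 525790566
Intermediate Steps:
Function('L')(H) = Mul(Rational(1, 2), Pow(H, -1), Add(7, H)) (Function('L')(H) = Mul(Add(7, H), Pow(Mul(2, H), -1)) = Mul(Add(7, H), Mul(Rational(1, 2), Pow(H, -1))) = Mul(Rational(1, 2), Pow(H, -1), Add(7, H)))
Mul(Add(13285, Add(15587, -16160)), Add(44079, Add(Function('L')(-2), Mul(Add(53, 44), -28)))) = Mul(Add(13285, Add(15587, -16160)), Add(44079, Add(Mul(Rational(1, 2), Pow(-2, -1), Add(7, -2)), Mul(Add(53, 44), -28)))) = Mul(Add(13285, -573), Add(44079, Add(Mul(Rational(1, 2), Rational(-1, 2), 5), Mul(97, -28)))) = Mul(12712, Add(44079, Add(Rational(-5, 4), -2716))) = Mul(12712, Add(44079, Rational(-10869, 4))) = Mul(12712, Rational(165447, 4)) = 525790566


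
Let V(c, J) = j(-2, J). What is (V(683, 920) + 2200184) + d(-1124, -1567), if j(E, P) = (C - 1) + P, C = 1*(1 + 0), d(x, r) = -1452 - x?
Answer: 2200776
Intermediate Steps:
C = 1 (C = 1*1 = 1)
j(E, P) = P (j(E, P) = (1 - 1) + P = 0 + P = P)
V(c, J) = J
(V(683, 920) + 2200184) + d(-1124, -1567) = (920 + 2200184) + (-1452 - 1*(-1124)) = 2201104 + (-1452 + 1124) = 2201104 - 328 = 2200776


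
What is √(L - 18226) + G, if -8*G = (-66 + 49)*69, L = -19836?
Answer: 1173/8 + I*√38062 ≈ 146.63 + 195.09*I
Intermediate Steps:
G = 1173/8 (G = -(-66 + 49)*69/8 = -(-17)*69/8 = -⅛*(-1173) = 1173/8 ≈ 146.63)
√(L - 18226) + G = √(-19836 - 18226) + 1173/8 = √(-38062) + 1173/8 = I*√38062 + 1173/8 = 1173/8 + I*√38062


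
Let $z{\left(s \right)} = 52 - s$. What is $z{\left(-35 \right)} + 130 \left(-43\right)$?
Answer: $-5503$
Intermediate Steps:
$z{\left(-35 \right)} + 130 \left(-43\right) = \left(52 - -35\right) + 130 \left(-43\right) = \left(52 + 35\right) - 5590 = 87 - 5590 = -5503$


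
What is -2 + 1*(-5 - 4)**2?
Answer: 79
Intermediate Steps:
-2 + 1*(-5 - 4)**2 = -2 + 1*(-9)**2 = -2 + 1*81 = -2 + 81 = 79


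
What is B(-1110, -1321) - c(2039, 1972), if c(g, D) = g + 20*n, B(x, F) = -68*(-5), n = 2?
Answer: -1739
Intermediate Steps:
B(x, F) = 340
c(g, D) = 40 + g (c(g, D) = g + 20*2 = g + 40 = 40 + g)
B(-1110, -1321) - c(2039, 1972) = 340 - (40 + 2039) = 340 - 1*2079 = 340 - 2079 = -1739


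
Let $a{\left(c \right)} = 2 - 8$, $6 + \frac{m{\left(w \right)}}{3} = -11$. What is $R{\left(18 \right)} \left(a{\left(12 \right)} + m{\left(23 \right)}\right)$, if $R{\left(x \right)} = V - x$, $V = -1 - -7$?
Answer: $684$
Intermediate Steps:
$m{\left(w \right)} = -51$ ($m{\left(w \right)} = -18 + 3 \left(-11\right) = -18 - 33 = -51$)
$V = 6$ ($V = -1 + 7 = 6$)
$a{\left(c \right)} = -6$ ($a{\left(c \right)} = 2 - 8 = -6$)
$R{\left(x \right)} = 6 - x$
$R{\left(18 \right)} \left(a{\left(12 \right)} + m{\left(23 \right)}\right) = \left(6 - 18\right) \left(-6 - 51\right) = \left(6 - 18\right) \left(-57\right) = \left(-12\right) \left(-57\right) = 684$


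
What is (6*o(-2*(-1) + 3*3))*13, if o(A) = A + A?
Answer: 1716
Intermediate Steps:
o(A) = 2*A
(6*o(-2*(-1) + 3*3))*13 = (6*(2*(-2*(-1) + 3*3)))*13 = (6*(2*(2 + 9)))*13 = (6*(2*11))*13 = (6*22)*13 = 132*13 = 1716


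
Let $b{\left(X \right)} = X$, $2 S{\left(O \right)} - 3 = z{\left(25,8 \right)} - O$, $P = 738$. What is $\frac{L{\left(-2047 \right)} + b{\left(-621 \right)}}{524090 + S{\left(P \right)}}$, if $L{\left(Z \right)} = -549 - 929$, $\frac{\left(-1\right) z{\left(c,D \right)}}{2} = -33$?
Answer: $- \frac{4198}{1047511} \approx -0.0040076$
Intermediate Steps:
$z{\left(c,D \right)} = 66$ ($z{\left(c,D \right)} = \left(-2\right) \left(-33\right) = 66$)
$S{\left(O \right)} = \frac{69}{2} - \frac{O}{2}$ ($S{\left(O \right)} = \frac{3}{2} + \frac{66 - O}{2} = \frac{3}{2} - \left(-33 + \frac{O}{2}\right) = \frac{69}{2} - \frac{O}{2}$)
$L{\left(Z \right)} = -1478$ ($L{\left(Z \right)} = -549 - 929 = -1478$)
$\frac{L{\left(-2047 \right)} + b{\left(-621 \right)}}{524090 + S{\left(P \right)}} = \frac{-1478 - 621}{524090 + \left(\frac{69}{2} - 369\right)} = - \frac{2099}{524090 + \left(\frac{69}{2} - 369\right)} = - \frac{2099}{524090 - \frac{669}{2}} = - \frac{2099}{\frac{1047511}{2}} = \left(-2099\right) \frac{2}{1047511} = - \frac{4198}{1047511}$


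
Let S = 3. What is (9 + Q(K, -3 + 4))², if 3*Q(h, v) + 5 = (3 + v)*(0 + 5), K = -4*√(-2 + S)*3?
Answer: 196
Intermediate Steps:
K = -12 (K = -4*√(-2 + 3)*3 = -4*√1*3 = -4*1*3 = -4*3 = -12)
Q(h, v) = 10/3 + 5*v/3 (Q(h, v) = -5/3 + ((3 + v)*(0 + 5))/3 = -5/3 + ((3 + v)*5)/3 = -5/3 + (15 + 5*v)/3 = -5/3 + (5 + 5*v/3) = 10/3 + 5*v/3)
(9 + Q(K, -3 + 4))² = (9 + (10/3 + 5*(-3 + 4)/3))² = (9 + (10/3 + (5/3)*1))² = (9 + (10/3 + 5/3))² = (9 + 5)² = 14² = 196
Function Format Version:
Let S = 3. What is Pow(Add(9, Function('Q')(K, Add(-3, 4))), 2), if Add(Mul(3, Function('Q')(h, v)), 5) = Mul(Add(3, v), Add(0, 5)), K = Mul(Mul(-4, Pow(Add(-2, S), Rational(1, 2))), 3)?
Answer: 196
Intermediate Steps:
K = -12 (K = Mul(Mul(-4, Pow(Add(-2, 3), Rational(1, 2))), 3) = Mul(Mul(-4, Pow(1, Rational(1, 2))), 3) = Mul(Mul(-4, 1), 3) = Mul(-4, 3) = -12)
Function('Q')(h, v) = Add(Rational(10, 3), Mul(Rational(5, 3), v)) (Function('Q')(h, v) = Add(Rational(-5, 3), Mul(Rational(1, 3), Mul(Add(3, v), Add(0, 5)))) = Add(Rational(-5, 3), Mul(Rational(1, 3), Mul(Add(3, v), 5))) = Add(Rational(-5, 3), Mul(Rational(1, 3), Add(15, Mul(5, v)))) = Add(Rational(-5, 3), Add(5, Mul(Rational(5, 3), v))) = Add(Rational(10, 3), Mul(Rational(5, 3), v)))
Pow(Add(9, Function('Q')(K, Add(-3, 4))), 2) = Pow(Add(9, Add(Rational(10, 3), Mul(Rational(5, 3), Add(-3, 4)))), 2) = Pow(Add(9, Add(Rational(10, 3), Mul(Rational(5, 3), 1))), 2) = Pow(Add(9, Add(Rational(10, 3), Rational(5, 3))), 2) = Pow(Add(9, 5), 2) = Pow(14, 2) = 196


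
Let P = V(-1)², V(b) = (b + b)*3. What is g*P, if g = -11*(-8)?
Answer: 3168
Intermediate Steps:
g = 88
V(b) = 6*b (V(b) = (2*b)*3 = 6*b)
P = 36 (P = (6*(-1))² = (-6)² = 36)
g*P = 88*36 = 3168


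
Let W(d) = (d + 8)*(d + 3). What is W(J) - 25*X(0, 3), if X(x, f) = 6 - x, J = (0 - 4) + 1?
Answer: -150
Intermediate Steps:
J = -3 (J = -4 + 1 = -3)
W(d) = (3 + d)*(8 + d) (W(d) = (8 + d)*(3 + d) = (3 + d)*(8 + d))
W(J) - 25*X(0, 3) = (24 + (-3)² + 11*(-3)) - 25*(6 - 1*0) = (24 + 9 - 33) - 25*(6 + 0) = 0 - 25*6 = 0 - 150 = -150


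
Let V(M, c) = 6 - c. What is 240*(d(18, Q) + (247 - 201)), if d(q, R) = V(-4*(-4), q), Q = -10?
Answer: 8160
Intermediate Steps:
d(q, R) = 6 - q
240*(d(18, Q) + (247 - 201)) = 240*((6 - 1*18) + (247 - 201)) = 240*((6 - 18) + 46) = 240*(-12 + 46) = 240*34 = 8160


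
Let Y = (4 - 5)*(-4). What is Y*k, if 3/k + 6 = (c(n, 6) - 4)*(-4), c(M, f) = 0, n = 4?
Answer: 6/5 ≈ 1.2000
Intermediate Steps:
Y = 4 (Y = -1*(-4) = 4)
k = 3/10 (k = 3/(-6 + (0 - 4)*(-4)) = 3/(-6 - 4*(-4)) = 3/(-6 + 16) = 3/10 ≈ 0.30000)
Y*k = 4*(3/10) = 6/5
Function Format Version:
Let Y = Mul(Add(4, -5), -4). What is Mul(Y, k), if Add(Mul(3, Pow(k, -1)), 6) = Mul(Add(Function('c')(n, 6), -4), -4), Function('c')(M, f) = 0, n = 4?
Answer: Rational(6, 5) ≈ 1.2000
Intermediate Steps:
Y = 4 (Y = Mul(-1, -4) = 4)
k = Rational(3, 10) (k = Mul(3, Pow(Add(-6, Mul(Add(0, -4), -4)), -1)) = Mul(3, Pow(Add(-6, Mul(-4, -4)), -1)) = Mul(3, Pow(Add(-6, 16), -1)) = Mul(3, Pow(10, -1)) = Mul(3, Rational(1, 10)) = Rational(3, 10) ≈ 0.30000)
Mul(Y, k) = Mul(4, Rational(3, 10)) = Rational(6, 5)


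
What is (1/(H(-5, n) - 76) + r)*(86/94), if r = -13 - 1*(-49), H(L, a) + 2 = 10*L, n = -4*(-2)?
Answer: 198101/6016 ≈ 32.929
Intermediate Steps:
n = 8
H(L, a) = -2 + 10*L
r = 36 (r = -13 + 49 = 36)
(1/(H(-5, n) - 76) + r)*(86/94) = (1/((-2 + 10*(-5)) - 76) + 36)*(86/94) = (1/((-2 - 50) - 76) + 36)*(86*(1/94)) = (1/(-52 - 76) + 36)*(43/47) = (1/(-128) + 36)*(43/47) = (-1/128 + 36)*(43/47) = (4607/128)*(43/47) = 198101/6016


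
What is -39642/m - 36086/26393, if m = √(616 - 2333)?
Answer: -36086/26393 + 39642*I*√1717/1717 ≈ -1.3673 + 956.69*I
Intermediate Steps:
m = I*√1717 (m = √(-1717) = I*√1717 ≈ 41.437*I)
-39642/m - 36086/26393 = -39642*(-I*√1717/1717) - 36086/26393 = -(-39642)*I*√1717/1717 - 36086*1/26393 = 39642*I*√1717/1717 - 36086/26393 = -36086/26393 + 39642*I*√1717/1717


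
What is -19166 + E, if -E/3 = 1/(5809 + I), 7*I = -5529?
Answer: -673378265/35134 ≈ -19166.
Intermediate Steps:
I = -5529/7 (I = (⅐)*(-5529) = -5529/7 ≈ -789.86)
E = -21/35134 (E = -3/(5809 - 5529/7) = -3/35134/7 = -3*7/35134 = -21/35134 ≈ -0.00059771)
-19166 + E = -19166 - 21/35134 = -673378265/35134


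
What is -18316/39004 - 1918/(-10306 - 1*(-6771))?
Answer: 359379/4924255 ≈ 0.072981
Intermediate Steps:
-18316/39004 - 1918/(-10306 - 1*(-6771)) = -18316*1/39004 - 1918/(-10306 + 6771) = -4579/9751 - 1918/(-3535) = -4579/9751 - 1918*(-1/3535) = -4579/9751 + 274/505 = 359379/4924255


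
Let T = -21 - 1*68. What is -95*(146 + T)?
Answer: -5415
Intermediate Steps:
T = -89 (T = -21 - 68 = -89)
-95*(146 + T) = -95*(146 - 89) = -95*57 = -5415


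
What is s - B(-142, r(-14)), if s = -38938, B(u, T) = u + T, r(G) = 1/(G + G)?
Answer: -1086287/28 ≈ -38796.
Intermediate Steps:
r(G) = 1/(2*G)
B(u, T) = T + u
s - B(-142, r(-14)) = -38938 - ((½)/(-14) - 142) = -38938 - ((½)*(-1/14) - 142) = -38938 - (-1/28 - 142) = -38938 - 1*(-3977/28) = -38938 + 3977/28 = -1086287/28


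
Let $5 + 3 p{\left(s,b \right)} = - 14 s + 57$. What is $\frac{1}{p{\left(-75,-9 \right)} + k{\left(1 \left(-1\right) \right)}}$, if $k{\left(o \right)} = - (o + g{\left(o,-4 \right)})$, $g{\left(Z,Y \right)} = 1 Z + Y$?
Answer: $\frac{3}{1120} \approx 0.0026786$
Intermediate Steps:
$g{\left(Z,Y \right)} = Y + Z$ ($g{\left(Z,Y \right)} = Z + Y = Y + Z$)
$k{\left(o \right)} = 4 - 2 o$ ($k{\left(o \right)} = - (o + \left(-4 + o\right)) = - (-4 + 2 o) = 4 - 2 o$)
$p{\left(s,b \right)} = \frac{52}{3} - \frac{14 s}{3}$ ($p{\left(s,b \right)} = - \frac{5}{3} + \frac{- 14 s + 57}{3} = - \frac{5}{3} + \frac{57 - 14 s}{3} = - \frac{5}{3} - \left(-19 + \frac{14 s}{3}\right) = \frac{52}{3} - \frac{14 s}{3}$)
$\frac{1}{p{\left(-75,-9 \right)} + k{\left(1 \left(-1\right) \right)}} = \frac{1}{\left(\frac{52}{3} - -350\right) + \left(4 - 2 \cdot 1 \left(-1\right)\right)} = \frac{1}{\left(\frac{52}{3} + 350\right) + \left(4 - -2\right)} = \frac{1}{\frac{1102}{3} + \left(4 + 2\right)} = \frac{1}{\frac{1102}{3} + 6} = \frac{1}{\frac{1120}{3}} = \frac{3}{1120}$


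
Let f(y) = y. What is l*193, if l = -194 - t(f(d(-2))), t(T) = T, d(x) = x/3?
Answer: -111940/3 ≈ -37313.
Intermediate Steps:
d(x) = x/3 (d(x) = x*(1/3) = x/3)
l = -580/3 (l = -194 - (-2)/3 = -194 - 1*(-2/3) = -194 + 2/3 = -580/3 ≈ -193.33)
l*193 = -580/3*193 = -111940/3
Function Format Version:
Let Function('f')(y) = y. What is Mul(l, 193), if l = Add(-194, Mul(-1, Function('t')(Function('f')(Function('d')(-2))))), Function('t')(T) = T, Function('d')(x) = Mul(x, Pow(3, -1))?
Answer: Rational(-111940, 3) ≈ -37313.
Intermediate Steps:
Function('d')(x) = Mul(Rational(1, 3), x) (Function('d')(x) = Mul(x, Rational(1, 3)) = Mul(Rational(1, 3), x))
l = Rational(-580, 3) (l = Add(-194, Mul(-1, Mul(Rational(1, 3), -2))) = Add(-194, Mul(-1, Rational(-2, 3))) = Add(-194, Rational(2, 3)) = Rational(-580, 3) ≈ -193.33)
Mul(l, 193) = Mul(Rational(-580, 3), 193) = Rational(-111940, 3)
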